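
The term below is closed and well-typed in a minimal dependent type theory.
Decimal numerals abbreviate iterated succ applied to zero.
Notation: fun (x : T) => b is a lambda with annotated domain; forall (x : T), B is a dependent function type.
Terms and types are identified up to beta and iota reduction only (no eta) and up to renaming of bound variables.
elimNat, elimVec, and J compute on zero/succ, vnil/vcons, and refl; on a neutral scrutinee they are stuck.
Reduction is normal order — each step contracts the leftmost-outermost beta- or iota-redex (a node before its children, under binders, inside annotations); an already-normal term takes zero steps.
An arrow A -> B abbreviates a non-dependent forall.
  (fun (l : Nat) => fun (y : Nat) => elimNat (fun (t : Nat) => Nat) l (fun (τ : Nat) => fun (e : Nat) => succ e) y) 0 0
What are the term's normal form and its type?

normal form:
  0
the term's type:
  Nat
observation: the first redex contracted is a beta-redex; the normal form is reached in 3 normal-order steps.


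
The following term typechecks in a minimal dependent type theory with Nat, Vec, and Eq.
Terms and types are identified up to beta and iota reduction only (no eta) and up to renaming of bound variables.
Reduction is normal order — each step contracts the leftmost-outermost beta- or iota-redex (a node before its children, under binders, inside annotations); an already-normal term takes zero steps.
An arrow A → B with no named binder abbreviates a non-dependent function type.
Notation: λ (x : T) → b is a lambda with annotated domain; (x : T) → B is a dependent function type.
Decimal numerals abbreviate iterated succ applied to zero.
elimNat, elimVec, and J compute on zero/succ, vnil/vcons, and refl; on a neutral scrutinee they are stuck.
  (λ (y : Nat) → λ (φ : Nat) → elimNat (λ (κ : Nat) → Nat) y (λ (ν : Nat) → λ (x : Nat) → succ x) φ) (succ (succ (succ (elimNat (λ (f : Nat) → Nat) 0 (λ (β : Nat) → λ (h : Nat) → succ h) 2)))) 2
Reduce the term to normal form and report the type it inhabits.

normal form:
  7
type:
  Nat


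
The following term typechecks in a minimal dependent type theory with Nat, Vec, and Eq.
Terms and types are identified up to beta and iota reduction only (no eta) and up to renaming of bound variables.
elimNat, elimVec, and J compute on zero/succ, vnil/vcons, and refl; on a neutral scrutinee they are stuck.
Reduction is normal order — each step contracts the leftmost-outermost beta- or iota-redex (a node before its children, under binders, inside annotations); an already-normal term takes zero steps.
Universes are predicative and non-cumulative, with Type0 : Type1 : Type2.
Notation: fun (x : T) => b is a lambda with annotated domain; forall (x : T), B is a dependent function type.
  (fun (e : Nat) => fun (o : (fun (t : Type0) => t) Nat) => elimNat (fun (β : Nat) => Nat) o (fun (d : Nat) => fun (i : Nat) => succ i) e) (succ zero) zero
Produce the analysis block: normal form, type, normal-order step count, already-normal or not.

reduced normal form:
  succ zero
the term's type:
  Nat
steps to reach normal form (normal order): 6
started in normal form: no
first contracted redex: a beta-redex


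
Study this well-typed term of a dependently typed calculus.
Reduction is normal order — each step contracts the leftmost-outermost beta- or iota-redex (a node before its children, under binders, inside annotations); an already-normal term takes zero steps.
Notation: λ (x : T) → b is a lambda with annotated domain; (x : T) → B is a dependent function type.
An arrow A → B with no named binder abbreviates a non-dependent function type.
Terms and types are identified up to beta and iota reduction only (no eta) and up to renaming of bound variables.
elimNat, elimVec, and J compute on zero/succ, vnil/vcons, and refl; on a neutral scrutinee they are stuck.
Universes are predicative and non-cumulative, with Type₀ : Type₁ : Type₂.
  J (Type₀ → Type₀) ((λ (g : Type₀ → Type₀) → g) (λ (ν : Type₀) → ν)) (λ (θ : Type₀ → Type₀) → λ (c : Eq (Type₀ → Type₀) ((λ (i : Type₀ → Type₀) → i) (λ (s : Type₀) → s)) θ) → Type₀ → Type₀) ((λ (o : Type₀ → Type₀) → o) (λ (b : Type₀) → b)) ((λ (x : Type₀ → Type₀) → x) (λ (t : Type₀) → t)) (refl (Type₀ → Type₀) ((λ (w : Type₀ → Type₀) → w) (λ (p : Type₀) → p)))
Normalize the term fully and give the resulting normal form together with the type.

resulting normal form:
  λ (g : Type₀) → g
the term's type:
  Type₀ → Type₀
observation: 2 normal-order steps normalize the term, beginning with a J iota-redex.


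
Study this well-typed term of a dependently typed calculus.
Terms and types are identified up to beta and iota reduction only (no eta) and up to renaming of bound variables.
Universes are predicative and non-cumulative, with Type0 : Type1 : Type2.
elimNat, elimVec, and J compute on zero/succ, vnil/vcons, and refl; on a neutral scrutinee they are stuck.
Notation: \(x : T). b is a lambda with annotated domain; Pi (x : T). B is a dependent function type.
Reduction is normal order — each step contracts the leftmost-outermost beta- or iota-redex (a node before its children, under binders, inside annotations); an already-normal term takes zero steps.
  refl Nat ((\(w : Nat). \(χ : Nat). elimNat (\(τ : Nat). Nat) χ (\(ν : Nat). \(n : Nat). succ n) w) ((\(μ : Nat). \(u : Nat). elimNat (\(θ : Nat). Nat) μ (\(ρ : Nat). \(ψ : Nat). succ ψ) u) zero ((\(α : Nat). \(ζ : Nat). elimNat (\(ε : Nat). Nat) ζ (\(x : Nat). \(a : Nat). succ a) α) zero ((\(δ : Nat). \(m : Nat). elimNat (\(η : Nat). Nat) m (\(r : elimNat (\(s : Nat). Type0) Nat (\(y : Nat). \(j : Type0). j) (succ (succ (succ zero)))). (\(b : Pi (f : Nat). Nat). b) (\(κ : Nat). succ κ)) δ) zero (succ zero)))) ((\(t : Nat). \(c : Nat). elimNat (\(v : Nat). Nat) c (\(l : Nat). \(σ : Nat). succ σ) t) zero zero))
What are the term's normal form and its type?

resulting normal form:
  refl Nat (succ zero)
type:
  Eq Nat (succ zero) (succ zero)
observation: 21 normal-order steps normalize the term, beginning with a beta-redex.


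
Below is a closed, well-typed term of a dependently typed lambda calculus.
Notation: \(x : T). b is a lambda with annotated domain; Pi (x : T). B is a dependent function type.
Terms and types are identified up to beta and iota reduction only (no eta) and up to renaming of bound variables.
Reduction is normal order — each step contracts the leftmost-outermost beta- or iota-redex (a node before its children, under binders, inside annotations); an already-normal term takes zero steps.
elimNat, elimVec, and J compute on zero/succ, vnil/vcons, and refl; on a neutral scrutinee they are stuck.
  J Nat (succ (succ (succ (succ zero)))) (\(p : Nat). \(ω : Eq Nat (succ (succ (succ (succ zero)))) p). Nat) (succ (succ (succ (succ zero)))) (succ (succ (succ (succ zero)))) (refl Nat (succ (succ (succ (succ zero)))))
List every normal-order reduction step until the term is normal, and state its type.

reduction (normal order):
  J Nat (succ (succ (succ (succ zero)))) (\(p : Nat). \(ω : Eq Nat (succ (succ (succ (succ zero)))) p). Nat) (succ (succ (succ (succ zero)))) (succ (succ (succ (succ zero)))) (refl Nat (succ (succ (succ (succ zero)))))
  ~> succ (succ (succ (succ zero)))
type:
  Nat


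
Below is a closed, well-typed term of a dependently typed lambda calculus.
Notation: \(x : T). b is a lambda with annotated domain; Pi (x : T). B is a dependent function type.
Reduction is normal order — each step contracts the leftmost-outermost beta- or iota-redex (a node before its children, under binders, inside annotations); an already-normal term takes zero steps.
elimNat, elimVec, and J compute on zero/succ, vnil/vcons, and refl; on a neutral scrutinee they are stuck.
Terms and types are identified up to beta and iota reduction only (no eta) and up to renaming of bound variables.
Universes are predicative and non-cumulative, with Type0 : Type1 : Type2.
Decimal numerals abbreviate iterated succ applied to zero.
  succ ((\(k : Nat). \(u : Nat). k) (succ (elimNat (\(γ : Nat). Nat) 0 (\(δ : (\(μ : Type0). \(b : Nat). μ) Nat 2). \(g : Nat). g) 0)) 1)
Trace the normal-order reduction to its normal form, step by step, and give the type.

normal-order reduction:
  succ ((\(k : Nat). \(u : Nat). k) (succ (elimNat (\(γ : Nat). Nat) 0 (\(δ : (\(μ : Type0). \(b : Nat). μ) Nat 2). \(g : Nat). g) 0)) 1)
  ~> succ ((\(k : Nat). succ (elimNat (\(u : Nat). Nat) 0 (\(γ : (\(δ : Type0). \(μ : Nat). δ) Nat 2). \(b : Nat). b) 0)) 1)
  ~> succ (succ (elimNat (\(k : Nat). Nat) 0 (\(u : (\(γ : Type0). \(δ : Nat). γ) Nat 2). \(μ : Nat). μ) 0))
  ~> 2
inferred type:
  Nat


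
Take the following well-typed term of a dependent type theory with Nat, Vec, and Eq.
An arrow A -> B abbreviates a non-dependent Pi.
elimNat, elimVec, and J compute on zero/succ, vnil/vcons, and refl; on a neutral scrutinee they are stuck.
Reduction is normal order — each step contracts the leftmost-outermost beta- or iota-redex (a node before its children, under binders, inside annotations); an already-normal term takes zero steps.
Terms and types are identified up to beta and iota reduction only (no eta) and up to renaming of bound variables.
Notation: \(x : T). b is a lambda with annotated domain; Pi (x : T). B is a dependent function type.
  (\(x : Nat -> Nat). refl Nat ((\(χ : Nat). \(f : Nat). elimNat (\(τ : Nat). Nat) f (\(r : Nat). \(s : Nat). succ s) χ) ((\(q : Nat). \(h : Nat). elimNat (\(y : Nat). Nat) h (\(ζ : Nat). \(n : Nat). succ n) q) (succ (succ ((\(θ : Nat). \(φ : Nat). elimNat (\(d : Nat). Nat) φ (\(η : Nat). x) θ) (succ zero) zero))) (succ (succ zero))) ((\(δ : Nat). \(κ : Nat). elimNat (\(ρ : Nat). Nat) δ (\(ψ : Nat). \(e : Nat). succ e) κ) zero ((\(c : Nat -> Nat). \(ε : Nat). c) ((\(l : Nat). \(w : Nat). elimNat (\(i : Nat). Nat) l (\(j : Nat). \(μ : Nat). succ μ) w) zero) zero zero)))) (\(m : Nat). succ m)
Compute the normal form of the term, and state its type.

normal form:
  refl Nat (succ (succ (succ (succ (succ zero)))))
type:
  Eq Nat (succ (succ (succ (succ (succ zero))))) (succ (succ (succ (succ (succ zero)))))
observation: the term reaches its normal form after 45 normal-order steps.


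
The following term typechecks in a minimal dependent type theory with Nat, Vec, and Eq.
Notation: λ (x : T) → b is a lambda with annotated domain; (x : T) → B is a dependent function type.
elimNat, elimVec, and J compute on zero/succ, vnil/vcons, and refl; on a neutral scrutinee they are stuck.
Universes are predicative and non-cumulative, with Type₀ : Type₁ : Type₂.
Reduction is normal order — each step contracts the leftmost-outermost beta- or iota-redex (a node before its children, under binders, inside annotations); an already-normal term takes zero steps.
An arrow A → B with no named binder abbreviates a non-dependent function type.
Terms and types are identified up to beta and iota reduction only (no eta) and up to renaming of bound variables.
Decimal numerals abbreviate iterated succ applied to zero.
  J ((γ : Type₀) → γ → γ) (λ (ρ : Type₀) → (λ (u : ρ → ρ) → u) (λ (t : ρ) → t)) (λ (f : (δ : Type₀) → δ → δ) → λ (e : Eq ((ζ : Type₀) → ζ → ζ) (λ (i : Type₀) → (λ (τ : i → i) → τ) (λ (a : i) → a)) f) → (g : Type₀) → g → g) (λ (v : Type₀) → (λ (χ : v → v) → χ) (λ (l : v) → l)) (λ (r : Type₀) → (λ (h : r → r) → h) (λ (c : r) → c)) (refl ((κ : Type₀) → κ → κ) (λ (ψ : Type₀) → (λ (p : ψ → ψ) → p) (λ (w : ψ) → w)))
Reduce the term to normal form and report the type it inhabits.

resulting normal form:
  λ (γ : Type₀) → λ (ρ : γ) → ρ
inferred type:
  (γ : Type₀) → γ → γ


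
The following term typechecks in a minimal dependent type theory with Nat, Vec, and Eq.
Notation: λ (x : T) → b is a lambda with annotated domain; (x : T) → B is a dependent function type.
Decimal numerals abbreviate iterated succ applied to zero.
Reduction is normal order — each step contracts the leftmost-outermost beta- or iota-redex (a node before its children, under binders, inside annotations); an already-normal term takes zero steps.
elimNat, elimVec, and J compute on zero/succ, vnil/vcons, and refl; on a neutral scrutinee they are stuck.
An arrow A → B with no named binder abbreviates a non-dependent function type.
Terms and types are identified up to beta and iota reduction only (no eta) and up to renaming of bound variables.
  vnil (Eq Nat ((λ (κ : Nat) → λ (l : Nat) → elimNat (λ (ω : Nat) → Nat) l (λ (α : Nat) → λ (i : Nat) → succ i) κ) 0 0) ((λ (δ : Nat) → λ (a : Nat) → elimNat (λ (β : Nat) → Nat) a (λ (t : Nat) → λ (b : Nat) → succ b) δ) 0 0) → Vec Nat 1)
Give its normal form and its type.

reduced normal form:
  vnil (Eq Nat 0 0 → Vec Nat 1)
type:
  Vec (Eq Nat 0 0 → Vec Nat 1) 0
observation: the leftmost-outermost redex is a beta-redex, and normalization takes 6 steps.


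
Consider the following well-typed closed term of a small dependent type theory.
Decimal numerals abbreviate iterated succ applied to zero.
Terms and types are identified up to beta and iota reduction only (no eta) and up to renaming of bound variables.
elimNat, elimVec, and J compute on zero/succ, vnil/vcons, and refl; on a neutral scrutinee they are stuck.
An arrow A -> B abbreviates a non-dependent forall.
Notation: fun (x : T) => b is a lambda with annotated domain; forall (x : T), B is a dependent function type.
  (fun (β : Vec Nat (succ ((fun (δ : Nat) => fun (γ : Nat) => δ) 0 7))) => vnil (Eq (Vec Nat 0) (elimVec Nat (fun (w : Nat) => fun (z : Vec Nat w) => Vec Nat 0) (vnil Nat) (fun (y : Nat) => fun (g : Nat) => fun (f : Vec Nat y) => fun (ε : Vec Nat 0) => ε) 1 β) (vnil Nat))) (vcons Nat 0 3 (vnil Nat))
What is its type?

the term's type:
  Vec (Eq (Vec Nat 0) (vnil Nat) (vnil Nat)) 0


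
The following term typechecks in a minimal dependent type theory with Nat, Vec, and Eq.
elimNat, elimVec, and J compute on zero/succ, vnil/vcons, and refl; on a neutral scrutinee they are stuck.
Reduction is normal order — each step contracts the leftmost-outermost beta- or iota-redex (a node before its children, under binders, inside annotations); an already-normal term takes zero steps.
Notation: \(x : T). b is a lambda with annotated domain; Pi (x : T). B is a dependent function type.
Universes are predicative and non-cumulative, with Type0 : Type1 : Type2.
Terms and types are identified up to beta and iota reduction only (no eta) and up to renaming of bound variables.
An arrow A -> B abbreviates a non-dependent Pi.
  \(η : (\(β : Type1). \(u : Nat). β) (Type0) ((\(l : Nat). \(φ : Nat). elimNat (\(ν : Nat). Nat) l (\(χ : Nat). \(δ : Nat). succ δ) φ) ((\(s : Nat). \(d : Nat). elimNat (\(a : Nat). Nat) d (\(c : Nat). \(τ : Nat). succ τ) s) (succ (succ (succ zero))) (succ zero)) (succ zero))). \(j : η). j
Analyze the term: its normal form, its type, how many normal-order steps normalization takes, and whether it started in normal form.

reduced normal form:
  \(η : Type0). \(β : η). β
inferred type:
  Pi (η : Type0). η -> η
steps to reach normal form (normal order): 2
started in normal form: no
first redex: a beta-redex


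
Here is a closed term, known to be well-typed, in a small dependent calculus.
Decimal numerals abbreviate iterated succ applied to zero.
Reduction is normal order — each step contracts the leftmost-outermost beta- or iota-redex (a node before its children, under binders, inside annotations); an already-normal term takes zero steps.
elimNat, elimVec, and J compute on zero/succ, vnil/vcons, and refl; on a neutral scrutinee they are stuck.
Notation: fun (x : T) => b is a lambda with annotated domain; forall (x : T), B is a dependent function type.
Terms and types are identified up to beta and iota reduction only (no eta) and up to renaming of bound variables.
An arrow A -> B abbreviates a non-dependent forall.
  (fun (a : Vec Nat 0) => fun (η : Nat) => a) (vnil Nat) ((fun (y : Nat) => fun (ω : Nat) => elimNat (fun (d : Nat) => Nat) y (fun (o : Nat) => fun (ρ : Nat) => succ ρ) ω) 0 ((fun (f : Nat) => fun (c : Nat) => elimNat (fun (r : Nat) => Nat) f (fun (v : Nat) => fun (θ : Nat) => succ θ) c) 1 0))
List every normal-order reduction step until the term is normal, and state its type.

normal-order reduction sequence:
  (fun (a : Vec Nat 0) => fun (η : Nat) => a) (vnil Nat) ((fun (y : Nat) => fun (ω : Nat) => elimNat (fun (d : Nat) => Nat) y (fun (o : Nat) => fun (ρ : Nat) => succ ρ) ω) 0 ((fun (f : Nat) => fun (c : Nat) => elimNat (fun (r : Nat) => Nat) f (fun (v : Nat) => fun (θ : Nat) => succ θ) c) 1 0))
  ~> (fun (a : Nat) => vnil Nat) ((fun (η : Nat) => fun (y : Nat) => elimNat (fun (ω : Nat) => Nat) η (fun (d : Nat) => fun (o : Nat) => succ o) y) 0 ((fun (ρ : Nat) => fun (f : Nat) => elimNat (fun (c : Nat) => Nat) ρ (fun (r : Nat) => fun (v : Nat) => succ v) f) 1 0))
  ~> vnil Nat
type:
  Vec Nat 0


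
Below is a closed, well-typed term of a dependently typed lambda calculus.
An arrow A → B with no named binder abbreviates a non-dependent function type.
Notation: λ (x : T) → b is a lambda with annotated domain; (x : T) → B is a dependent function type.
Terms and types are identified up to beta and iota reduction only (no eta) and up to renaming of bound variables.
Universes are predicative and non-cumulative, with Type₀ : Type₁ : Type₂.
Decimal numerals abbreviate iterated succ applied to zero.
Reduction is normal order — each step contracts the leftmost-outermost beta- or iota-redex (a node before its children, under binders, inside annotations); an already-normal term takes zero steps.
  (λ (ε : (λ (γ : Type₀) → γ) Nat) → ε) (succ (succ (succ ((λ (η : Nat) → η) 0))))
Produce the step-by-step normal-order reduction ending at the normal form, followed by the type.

reduction (normal order):
  (λ (ε : (λ (γ : Type₀) → γ) Nat) → ε) (succ (succ (succ ((λ (η : Nat) → η) 0))))
  ~> succ (succ (succ ((λ (ε : Nat) → ε) 0)))
  ~> 3
the term's type:
  Nat


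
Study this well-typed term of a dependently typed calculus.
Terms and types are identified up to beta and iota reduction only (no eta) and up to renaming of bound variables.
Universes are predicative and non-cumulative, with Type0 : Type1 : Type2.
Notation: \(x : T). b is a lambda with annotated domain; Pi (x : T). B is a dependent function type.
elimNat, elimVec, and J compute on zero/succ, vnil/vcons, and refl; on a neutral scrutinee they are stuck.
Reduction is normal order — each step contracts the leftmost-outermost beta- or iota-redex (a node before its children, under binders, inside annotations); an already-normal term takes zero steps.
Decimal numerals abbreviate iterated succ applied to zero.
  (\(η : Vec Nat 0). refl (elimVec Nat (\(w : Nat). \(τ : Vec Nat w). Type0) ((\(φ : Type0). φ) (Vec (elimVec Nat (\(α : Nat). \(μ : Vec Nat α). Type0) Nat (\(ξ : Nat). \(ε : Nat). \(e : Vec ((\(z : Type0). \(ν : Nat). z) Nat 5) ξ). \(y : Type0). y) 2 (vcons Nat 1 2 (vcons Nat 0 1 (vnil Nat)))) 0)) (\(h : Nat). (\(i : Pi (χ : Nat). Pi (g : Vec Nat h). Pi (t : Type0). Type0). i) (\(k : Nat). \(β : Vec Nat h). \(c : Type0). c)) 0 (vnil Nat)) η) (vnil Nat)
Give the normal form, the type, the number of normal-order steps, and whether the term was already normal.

resulting normal form:
  refl (Vec Nat 0) (vnil Nat)
the term's type:
  Eq (Vec Nat 0) (vnil Nat) (vnil Nat)
normal-order step count: 14
started in normal form: no
first redex: a beta-redex


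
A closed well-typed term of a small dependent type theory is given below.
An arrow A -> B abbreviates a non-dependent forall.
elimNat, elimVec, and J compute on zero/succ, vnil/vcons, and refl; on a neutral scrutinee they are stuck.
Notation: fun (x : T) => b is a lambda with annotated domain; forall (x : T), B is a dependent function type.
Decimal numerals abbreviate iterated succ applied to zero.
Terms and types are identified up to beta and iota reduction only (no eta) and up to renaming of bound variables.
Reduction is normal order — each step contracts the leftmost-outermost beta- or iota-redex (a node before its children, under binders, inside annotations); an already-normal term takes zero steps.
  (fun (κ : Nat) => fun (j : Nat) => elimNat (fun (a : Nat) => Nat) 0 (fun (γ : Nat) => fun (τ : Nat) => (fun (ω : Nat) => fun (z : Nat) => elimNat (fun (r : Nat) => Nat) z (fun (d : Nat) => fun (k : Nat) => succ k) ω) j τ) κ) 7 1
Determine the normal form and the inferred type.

normal form:
  7
type:
  Nat


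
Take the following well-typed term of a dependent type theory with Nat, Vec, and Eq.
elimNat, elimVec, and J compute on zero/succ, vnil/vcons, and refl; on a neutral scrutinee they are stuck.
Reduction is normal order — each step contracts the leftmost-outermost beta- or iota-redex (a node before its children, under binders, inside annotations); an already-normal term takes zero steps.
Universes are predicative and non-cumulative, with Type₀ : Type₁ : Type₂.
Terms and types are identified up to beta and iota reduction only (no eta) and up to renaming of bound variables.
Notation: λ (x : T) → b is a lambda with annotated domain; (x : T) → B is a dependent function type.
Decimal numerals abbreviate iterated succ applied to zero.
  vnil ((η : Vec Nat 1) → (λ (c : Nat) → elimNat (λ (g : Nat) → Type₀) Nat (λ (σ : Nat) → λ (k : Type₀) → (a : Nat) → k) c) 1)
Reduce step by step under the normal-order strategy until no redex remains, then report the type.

normal-order reduction:
  vnil ((η : Vec Nat 1) → (λ (c : Nat) → elimNat (λ (g : Nat) → Type₀) Nat (λ (σ : Nat) → λ (k : Type₀) → (a : Nat) → k) c) 1)
  ~> vnil ((η : Vec Nat 1) → elimNat (λ (c : Nat) → Type₀) Nat (λ (g : Nat) → λ (σ : Type₀) → (k : Nat) → σ) 1)
  ~> vnil ((η : Vec Nat 1) → (λ (c : Nat) → λ (g : Type₀) → (σ : Nat) → g) 0 (elimNat (λ (k : Nat) → Type₀) Nat (λ (a : Nat) → λ (j : Type₀) → (φ : Nat) → j) 0))
  ~> vnil ((η : Vec Nat 1) → (λ (c : Type₀) → (g : Nat) → c) (elimNat (λ (σ : Nat) → Type₀) Nat (λ (k : Nat) → λ (a : Type₀) → (j : Nat) → a) 0))
  ~> vnil ((η : Vec Nat 1) → (c : Nat) → elimNat (λ (g : Nat) → Type₀) Nat (λ (σ : Nat) → λ (k : Type₀) → (a : Nat) → k) 0)
  ~> vnil ((η : Vec Nat 1) → (c : Nat) → Nat)
the term's type:
  Vec ((η : Vec Nat 1) → (c : Nat) → Nat) 0


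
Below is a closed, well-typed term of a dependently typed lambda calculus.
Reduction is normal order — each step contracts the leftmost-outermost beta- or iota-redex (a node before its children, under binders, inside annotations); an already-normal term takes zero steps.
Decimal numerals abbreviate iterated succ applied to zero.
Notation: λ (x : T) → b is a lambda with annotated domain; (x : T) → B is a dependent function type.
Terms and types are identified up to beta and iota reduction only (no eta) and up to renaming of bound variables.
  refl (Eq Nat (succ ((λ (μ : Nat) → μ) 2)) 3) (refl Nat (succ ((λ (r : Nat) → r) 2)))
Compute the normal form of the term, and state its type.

resulting normal form:
  refl (Eq Nat 3 3) (refl Nat 3)
inferred type:
  Eq (Eq Nat 3 3) (refl Nat 3) (refl Nat 3)


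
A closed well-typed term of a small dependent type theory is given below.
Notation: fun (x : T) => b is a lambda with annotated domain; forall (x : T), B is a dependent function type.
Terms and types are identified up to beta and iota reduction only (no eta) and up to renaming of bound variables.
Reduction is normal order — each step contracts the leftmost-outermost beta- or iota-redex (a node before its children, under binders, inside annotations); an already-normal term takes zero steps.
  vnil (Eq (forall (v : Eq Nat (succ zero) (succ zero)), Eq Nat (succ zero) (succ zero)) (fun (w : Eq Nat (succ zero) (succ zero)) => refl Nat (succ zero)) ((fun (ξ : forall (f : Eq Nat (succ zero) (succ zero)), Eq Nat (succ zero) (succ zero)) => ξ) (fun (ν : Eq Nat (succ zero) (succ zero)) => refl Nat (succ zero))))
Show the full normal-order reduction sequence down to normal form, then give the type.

reduction (normal order):
  vnil (Eq (forall (v : Eq Nat (succ zero) (succ zero)), Eq Nat (succ zero) (succ zero)) (fun (w : Eq Nat (succ zero) (succ zero)) => refl Nat (succ zero)) ((fun (ξ : forall (f : Eq Nat (succ zero) (succ zero)), Eq Nat (succ zero) (succ zero)) => ξ) (fun (ν : Eq Nat (succ zero) (succ zero)) => refl Nat (succ zero))))
  ~> vnil (Eq (forall (v : Eq Nat (succ zero) (succ zero)), Eq Nat (succ zero) (succ zero)) (fun (w : Eq Nat (succ zero) (succ zero)) => refl Nat (succ zero)) (fun (ξ : Eq Nat (succ zero) (succ zero)) => refl Nat (succ zero)))
inferred type:
  Vec (Eq (forall (v : Eq Nat (succ zero) (succ zero)), Eq Nat (succ zero) (succ zero)) (fun (w : Eq Nat (succ zero) (succ zero)) => refl Nat (succ zero)) (fun (ξ : Eq Nat (succ zero) (succ zero)) => refl Nat (succ zero))) zero


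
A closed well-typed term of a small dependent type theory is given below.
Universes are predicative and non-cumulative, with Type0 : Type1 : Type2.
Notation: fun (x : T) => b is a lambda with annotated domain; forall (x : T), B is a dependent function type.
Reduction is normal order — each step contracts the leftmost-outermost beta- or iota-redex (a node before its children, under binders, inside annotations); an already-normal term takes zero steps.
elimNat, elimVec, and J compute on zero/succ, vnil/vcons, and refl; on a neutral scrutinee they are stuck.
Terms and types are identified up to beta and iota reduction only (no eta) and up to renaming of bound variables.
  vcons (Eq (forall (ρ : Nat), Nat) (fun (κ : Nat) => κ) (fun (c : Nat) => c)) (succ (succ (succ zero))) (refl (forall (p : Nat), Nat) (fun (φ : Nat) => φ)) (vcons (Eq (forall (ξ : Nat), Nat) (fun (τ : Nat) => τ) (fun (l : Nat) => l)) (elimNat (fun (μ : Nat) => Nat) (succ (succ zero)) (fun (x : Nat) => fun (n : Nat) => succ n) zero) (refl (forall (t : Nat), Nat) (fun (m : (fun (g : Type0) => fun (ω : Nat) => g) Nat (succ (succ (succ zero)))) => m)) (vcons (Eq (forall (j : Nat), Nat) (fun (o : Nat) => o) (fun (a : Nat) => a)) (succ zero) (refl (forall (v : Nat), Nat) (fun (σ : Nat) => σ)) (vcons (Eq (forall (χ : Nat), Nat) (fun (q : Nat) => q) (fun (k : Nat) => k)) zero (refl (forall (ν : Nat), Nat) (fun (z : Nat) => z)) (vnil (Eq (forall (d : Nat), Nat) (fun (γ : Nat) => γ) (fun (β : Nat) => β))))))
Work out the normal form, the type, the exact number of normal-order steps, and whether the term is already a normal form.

resulting normal form:
  vcons (Eq (forall (ρ : Nat), Nat) (fun (κ : Nat) => κ) (fun (c : Nat) => c)) (succ (succ (succ zero))) (refl (forall (p : Nat), Nat) (fun (φ : Nat) => φ)) (vcons (Eq (forall (ξ : Nat), Nat) (fun (τ : Nat) => τ) (fun (l : Nat) => l)) (succ (succ zero)) (refl (forall (μ : Nat), Nat) (fun (x : Nat) => x)) (vcons (Eq (forall (n : Nat), Nat) (fun (t : Nat) => t) (fun (m : Nat) => m)) (succ zero) (refl (forall (g : Nat), Nat) (fun (ω : Nat) => ω)) (vcons (Eq (forall (j : Nat), Nat) (fun (o : Nat) => o) (fun (a : Nat) => a)) zero (refl (forall (v : Nat), Nat) (fun (σ : Nat) => σ)) (vnil (Eq (forall (χ : Nat), Nat) (fun (q : Nat) => q) (fun (k : Nat) => k))))))
inferred type:
  Vec (Eq (forall (ρ : Nat), Nat) (fun (κ : Nat) => κ) (fun (c : Nat) => c)) (succ (succ (succ (succ zero))))
reduction steps (normal order): 3
already normal: no
first redex: an elimNat iota-redex


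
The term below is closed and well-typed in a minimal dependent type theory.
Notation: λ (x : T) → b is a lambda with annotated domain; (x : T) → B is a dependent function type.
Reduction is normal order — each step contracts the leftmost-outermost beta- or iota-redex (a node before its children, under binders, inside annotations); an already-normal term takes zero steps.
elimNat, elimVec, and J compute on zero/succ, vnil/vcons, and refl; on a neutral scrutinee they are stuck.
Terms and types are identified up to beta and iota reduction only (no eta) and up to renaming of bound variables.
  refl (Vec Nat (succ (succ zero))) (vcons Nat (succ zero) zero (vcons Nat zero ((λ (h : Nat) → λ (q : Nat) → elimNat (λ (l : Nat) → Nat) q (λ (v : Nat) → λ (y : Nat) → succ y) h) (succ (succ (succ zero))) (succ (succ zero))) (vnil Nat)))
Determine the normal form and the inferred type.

reduced normal form:
  refl (Vec Nat (succ (succ zero))) (vcons Nat (succ zero) zero (vcons Nat zero (succ (succ (succ (succ (succ zero))))) (vnil Nat)))
the term's type:
  Eq (Vec Nat (succ (succ zero))) (vcons Nat (succ zero) zero (vcons Nat zero (succ (succ (succ (succ (succ zero))))) (vnil Nat))) (vcons Nat (succ zero) zero (vcons Nat zero (succ (succ (succ (succ (succ zero))))) (vnil Nat)))


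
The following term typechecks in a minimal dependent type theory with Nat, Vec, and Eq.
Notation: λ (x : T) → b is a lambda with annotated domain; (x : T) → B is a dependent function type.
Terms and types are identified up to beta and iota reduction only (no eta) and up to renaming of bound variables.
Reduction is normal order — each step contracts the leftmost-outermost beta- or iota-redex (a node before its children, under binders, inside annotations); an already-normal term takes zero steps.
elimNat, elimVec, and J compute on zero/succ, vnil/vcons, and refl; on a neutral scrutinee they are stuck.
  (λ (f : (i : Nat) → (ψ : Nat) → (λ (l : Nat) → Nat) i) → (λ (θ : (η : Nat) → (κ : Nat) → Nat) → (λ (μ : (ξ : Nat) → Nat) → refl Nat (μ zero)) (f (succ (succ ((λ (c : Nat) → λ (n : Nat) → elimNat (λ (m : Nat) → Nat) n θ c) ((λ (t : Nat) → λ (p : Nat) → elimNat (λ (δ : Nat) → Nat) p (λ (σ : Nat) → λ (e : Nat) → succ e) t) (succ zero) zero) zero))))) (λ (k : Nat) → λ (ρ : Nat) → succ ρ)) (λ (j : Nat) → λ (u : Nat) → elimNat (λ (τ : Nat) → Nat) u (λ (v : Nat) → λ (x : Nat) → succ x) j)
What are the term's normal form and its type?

normal form:
  refl Nat (succ (succ (succ zero)))
the term's type:
  Eq Nat (succ (succ (succ zero))) (succ (succ (succ zero)))
observation: the leftmost-outermost redex is a beta-redex, and normalization takes 27 steps.


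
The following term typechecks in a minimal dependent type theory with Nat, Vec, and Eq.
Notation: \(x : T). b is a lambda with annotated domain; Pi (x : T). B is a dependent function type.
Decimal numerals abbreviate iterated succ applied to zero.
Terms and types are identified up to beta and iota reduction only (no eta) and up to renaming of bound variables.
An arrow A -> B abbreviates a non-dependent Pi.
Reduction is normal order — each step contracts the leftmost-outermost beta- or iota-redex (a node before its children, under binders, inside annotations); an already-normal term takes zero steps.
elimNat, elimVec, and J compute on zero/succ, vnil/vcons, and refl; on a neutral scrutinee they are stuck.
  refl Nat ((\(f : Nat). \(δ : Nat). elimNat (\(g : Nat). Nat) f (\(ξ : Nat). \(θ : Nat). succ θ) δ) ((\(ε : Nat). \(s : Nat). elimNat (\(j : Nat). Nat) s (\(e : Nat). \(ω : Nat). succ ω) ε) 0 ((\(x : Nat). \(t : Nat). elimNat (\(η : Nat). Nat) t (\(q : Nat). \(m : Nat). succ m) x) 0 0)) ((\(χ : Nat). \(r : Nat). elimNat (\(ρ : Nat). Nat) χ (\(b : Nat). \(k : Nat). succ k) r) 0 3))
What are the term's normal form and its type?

reduced normal form:
  refl Nat 3
type:
  Eq Nat 3 3


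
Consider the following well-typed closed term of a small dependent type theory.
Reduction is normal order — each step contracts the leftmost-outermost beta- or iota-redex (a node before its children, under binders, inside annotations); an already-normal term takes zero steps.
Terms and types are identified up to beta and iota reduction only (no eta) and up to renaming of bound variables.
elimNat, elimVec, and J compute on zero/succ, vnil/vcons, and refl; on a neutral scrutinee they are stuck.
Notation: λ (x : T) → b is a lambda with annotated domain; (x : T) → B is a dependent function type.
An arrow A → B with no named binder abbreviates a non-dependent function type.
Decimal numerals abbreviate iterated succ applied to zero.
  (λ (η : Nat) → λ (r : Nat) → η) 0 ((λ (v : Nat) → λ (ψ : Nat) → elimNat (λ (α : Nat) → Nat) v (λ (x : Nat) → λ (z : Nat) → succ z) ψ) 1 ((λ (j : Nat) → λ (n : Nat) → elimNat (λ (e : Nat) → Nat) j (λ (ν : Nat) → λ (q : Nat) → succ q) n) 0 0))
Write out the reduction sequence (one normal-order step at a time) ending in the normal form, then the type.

normal-order reduction:
  (λ (η : Nat) → λ (r : Nat) → η) 0 ((λ (v : Nat) → λ (ψ : Nat) → elimNat (λ (α : Nat) → Nat) v (λ (x : Nat) → λ (z : Nat) → succ z) ψ) 1 ((λ (j : Nat) → λ (n : Nat) → elimNat (λ (e : Nat) → Nat) j (λ (ν : Nat) → λ (q : Nat) → succ q) n) 0 0))
  ~> (λ (η : Nat) → 0) ((λ (r : Nat) → λ (v : Nat) → elimNat (λ (ψ : Nat) → Nat) r (λ (α : Nat) → λ (x : Nat) → succ x) v) 1 ((λ (z : Nat) → λ (j : Nat) → elimNat (λ (n : Nat) → Nat) z (λ (e : Nat) → λ (ν : Nat) → succ ν) j) 0 0))
  ~> 0
inferred type:
  Nat


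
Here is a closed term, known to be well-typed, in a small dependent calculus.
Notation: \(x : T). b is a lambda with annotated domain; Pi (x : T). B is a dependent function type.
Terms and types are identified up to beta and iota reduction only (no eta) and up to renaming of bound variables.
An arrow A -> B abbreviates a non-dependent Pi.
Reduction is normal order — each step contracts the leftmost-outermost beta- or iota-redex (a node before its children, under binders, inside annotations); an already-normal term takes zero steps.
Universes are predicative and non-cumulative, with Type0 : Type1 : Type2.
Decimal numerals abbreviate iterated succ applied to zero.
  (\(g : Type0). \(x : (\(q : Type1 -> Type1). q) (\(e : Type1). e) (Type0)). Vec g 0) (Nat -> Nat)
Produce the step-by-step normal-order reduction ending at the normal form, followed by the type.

normal-order reduction sequence:
  (\(g : Type0). \(x : (\(q : Type1 -> Type1). q) (\(e : Type1). e) (Type0)). Vec g 0) (Nat -> Nat)
  ~> \(g : (\(x : Type1 -> Type1). x) (\(q : Type1). q) (Type0)). Vec (Nat -> Nat) 0
  ~> \(g : (\(x : Type1). x) (Type0)). Vec (Nat -> Nat) 0
  ~> \(g : Type0). Vec (Nat -> Nat) 0
the term's type:
  Type0 -> Type0


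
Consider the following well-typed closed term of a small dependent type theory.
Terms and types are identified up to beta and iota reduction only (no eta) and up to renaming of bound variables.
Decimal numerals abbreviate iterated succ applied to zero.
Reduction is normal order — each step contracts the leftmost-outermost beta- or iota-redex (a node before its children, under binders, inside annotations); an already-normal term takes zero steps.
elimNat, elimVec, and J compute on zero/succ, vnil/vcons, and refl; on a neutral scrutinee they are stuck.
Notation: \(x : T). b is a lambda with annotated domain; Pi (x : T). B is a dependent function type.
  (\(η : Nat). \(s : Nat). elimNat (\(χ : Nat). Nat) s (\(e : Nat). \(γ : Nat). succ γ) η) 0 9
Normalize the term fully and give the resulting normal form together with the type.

reduced normal form:
  9
the term's type:
  Nat


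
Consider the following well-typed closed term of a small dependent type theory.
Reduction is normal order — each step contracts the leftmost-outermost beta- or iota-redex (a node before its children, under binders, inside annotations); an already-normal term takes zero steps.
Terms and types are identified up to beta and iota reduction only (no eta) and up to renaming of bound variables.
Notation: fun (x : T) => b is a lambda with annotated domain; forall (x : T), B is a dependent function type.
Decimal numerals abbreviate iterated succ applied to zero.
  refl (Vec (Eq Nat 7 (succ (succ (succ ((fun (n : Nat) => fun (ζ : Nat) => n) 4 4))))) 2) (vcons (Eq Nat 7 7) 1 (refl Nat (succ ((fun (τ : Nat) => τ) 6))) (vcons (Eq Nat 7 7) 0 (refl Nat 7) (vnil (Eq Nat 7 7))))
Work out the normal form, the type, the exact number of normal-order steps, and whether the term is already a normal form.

reduced normal form:
  refl (Vec (Eq Nat 7 7) 2) (vcons (Eq Nat 7 7) 1 (refl Nat 7) (vcons (Eq Nat 7 7) 0 (refl Nat 7) (vnil (Eq Nat 7 7))))
type:
  Eq (Vec (Eq Nat 7 7) 2) (vcons (Eq Nat 7 7) 1 (refl Nat 7) (vcons (Eq Nat 7 7) 0 (refl Nat 7) (vnil (Eq Nat 7 7)))) (vcons (Eq Nat 7 7) 1 (refl Nat 7) (vcons (Eq Nat 7 7) 0 (refl Nat 7) (vnil (Eq Nat 7 7))))
steps to reach normal form (normal order): 3
term was already normal: no
first redex: a beta-redex


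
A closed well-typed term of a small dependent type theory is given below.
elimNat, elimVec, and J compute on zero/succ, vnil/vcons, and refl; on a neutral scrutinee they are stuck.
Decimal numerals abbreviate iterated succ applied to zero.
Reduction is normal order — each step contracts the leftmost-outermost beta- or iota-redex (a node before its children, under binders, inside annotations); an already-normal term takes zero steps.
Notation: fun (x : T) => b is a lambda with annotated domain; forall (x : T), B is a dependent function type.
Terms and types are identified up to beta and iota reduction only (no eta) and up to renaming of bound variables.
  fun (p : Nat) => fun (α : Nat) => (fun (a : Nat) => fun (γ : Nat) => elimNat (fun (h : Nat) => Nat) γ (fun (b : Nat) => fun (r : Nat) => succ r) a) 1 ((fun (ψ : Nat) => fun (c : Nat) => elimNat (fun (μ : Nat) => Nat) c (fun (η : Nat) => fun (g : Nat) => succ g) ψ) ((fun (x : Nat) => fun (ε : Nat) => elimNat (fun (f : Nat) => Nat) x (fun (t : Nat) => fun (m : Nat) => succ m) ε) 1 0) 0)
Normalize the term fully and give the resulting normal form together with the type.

resulting normal form:
  fun (p : Nat) => fun (α : Nat) => 2
the term's type:
  forall (p : Nat), forall (α : Nat), Nat


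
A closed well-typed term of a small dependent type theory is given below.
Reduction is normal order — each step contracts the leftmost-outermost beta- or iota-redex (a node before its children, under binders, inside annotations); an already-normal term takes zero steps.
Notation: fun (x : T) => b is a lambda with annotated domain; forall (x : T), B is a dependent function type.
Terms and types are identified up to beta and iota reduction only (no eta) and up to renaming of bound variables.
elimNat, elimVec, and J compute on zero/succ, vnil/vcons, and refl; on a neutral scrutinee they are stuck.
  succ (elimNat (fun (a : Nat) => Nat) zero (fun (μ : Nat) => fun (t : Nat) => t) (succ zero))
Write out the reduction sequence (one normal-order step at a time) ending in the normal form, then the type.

normal-order reduction sequence:
  succ (elimNat (fun (a : Nat) => Nat) zero (fun (μ : Nat) => fun (t : Nat) => t) (succ zero))
  ~> succ ((fun (a : Nat) => fun (μ : Nat) => μ) zero (elimNat (fun (t : Nat) => Nat) zero (fun (w : Nat) => fun (ζ : Nat) => ζ) zero))
  ~> succ ((fun (a : Nat) => a) (elimNat (fun (μ : Nat) => Nat) zero (fun (t : Nat) => fun (w : Nat) => w) zero))
  ~> succ (elimNat (fun (a : Nat) => Nat) zero (fun (μ : Nat) => fun (t : Nat) => t) zero)
  ~> succ zero
inferred type:
  Nat


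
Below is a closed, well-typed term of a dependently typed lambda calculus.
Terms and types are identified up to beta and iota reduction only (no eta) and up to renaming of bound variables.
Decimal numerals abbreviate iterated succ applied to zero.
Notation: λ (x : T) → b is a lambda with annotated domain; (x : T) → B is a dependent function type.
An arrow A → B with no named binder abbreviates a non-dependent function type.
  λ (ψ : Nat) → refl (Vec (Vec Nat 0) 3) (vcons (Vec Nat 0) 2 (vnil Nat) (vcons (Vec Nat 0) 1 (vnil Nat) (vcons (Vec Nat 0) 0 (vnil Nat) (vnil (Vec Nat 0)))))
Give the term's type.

inferred type:
  Nat → Eq (Vec (Vec Nat 0) 3) (vcons (Vec Nat 0) 2 (vnil Nat) (vcons (Vec Nat 0) 1 (vnil Nat) (vcons (Vec Nat 0) 0 (vnil Nat) (vnil (Vec Nat 0))))) (vcons (Vec Nat 0) 2 (vnil Nat) (vcons (Vec Nat 0) 1 (vnil Nat) (vcons (Vec Nat 0) 0 (vnil Nat) (vnil (Vec Nat 0)))))
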